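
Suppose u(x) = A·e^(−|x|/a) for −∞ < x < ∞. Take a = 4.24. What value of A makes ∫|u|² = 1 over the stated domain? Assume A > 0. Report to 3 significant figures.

A ≈ 0.486

The normalization condition is ∫|u|² dx = 1 from −∞ to ∞.
Carrying out the integral gives A² · a.
Setting this equal to 1 gives A² = 1/(a).
Substituting a = 4.24 gives A² = 0.2358, so A = 0.4856.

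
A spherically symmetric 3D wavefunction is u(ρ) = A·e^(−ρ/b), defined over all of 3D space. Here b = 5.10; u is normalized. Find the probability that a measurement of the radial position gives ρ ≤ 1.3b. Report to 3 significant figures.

P ≈ 0.482

Integrate the radial probability density 4πρ²|u|² over ρ ≤ 1.3b.
Normalization gives A² = 1/(π·b^3).
Substituting t = ρ/b, A², 4π and the length scale all cancel in the ratio: P = ∫_{0}^{1.3} t^2·e^(-2·t) dt / ∫_{0}^{∞} t^2·e^(-2·t) dt.
An antiderivative of t^2·e^(-2·t) is -(2·t^2 + 2·t + 1)·e^(-2·t)/4; evaluating from 0 to 1.3 gives 1/4 - 349·e^(-13/5)/200, while the full integral is 1/4.
The region integral divided by the full integral gives P = 0.4816.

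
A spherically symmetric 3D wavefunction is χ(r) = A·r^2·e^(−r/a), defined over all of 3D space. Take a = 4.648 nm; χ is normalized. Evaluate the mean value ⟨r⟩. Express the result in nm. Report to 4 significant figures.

⟨r⟩ ≈ 16.27 nm

⟨r⟩ = ∫ r |χ|² 4πr² dr over the full domain.
With ∫₀^∞ r^7 e^(−αr) dr = 7!/α^8, the ratio of the moment integral to the normalization integral gives ⟨r⟩ = 7·a/2.
With a = 4.648, ⟨r⟩ = 16.268.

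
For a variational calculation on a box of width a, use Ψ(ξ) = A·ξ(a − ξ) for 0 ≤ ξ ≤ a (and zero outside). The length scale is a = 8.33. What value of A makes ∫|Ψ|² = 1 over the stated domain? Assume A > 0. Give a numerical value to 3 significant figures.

A ≈ 0.0273

The normalization condition is ∫|Ψ|² dξ = 1 from 0 to a.
Expanding the polynomial and integrating term by term, with Ψ = A·ξ(a − ξ), the integral evaluates to A²·[a^5/30].
Substituting a = 8.33 gives A² = 0.0007480, so A = 0.02735.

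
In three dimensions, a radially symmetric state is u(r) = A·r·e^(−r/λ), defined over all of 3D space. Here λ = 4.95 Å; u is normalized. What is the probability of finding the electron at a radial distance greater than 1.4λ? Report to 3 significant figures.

P ≈ 0.848

Integrate the radial probability density 4πr²|u|² over r > 1.4λ.
Normalization gives A² = 1/(3·π·λ^5).
Let t = r/λ; then A², 4π and the length scale all cancel, so P = ∫_{1.4}^{∞} t^4·e^(-2·t) dt ÷ ∫_{0}^{∞} t^4·e^(-2·t) dt.
With ∫ t^4·e^(-2·t) dt = -(t^4/2 + t^3 + 3·t^2/2 + 3·t/2 + 3/4)·e^(-2·t) + C, the region integral is ≈ 0.63576 and the full one is 3/4.
The region integral divided by the full integral gives P = 0.8477.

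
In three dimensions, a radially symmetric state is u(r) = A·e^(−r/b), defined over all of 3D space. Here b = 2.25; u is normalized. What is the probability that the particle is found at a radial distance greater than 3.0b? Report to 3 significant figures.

Integrate the radial probability density 4πr²|u|² over r > 3.0b.
Normalization gives A² = 1/(π·b^3).
Substituting t = r/b, A², 4π and the length scale all cancel in the ratio: P = ∫_{3.0}^{∞} t^2·e^(-2·t) dt / ∫_{0}^{∞} t^2·e^(-2·t) dt.
With ∫ t^2·e^(-2·t) dt = -(2·t^2 + 2·t + 1)·e^(-2·t)/4 + C, the region integral is 25·e^(-6)/4 and the full one is 1/4.
This evaluates to P = 0.06197.

P ≈ 0.0620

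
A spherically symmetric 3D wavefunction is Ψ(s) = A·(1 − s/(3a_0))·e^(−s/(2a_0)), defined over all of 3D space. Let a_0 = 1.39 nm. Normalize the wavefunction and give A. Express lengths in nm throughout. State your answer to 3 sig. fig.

A ≈ 0.211 nm^(-3/2)

Normalization requires ∫|Ψ|² 4πs² ds = 1, integrated from 0 to ∞.
In 3D with spherical symmetry the volume element is 4πs² ds.
∫|Ψ|² 4πs² ds = A²·(8·π·a_0^3/3).
Hence A² = 1/[8·π·a_0^3/3].
Substituting a_0 = 1.39 gives A² = 0.04445, so A = 0.2108.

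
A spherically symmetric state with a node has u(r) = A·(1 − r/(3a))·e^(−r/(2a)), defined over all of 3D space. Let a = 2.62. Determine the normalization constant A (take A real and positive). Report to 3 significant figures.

The normalization condition is ∫|u|² 4πr² dr = 1 from 0 to ∞.
Using ∫₀^∞ rⁿ e^(−αr) dr = n!/αⁿ⁺¹, carrying out the integral gives A² · 8·π·a^3/3.
With a = 2.62: A² = 0.006637 and A = 0.08147.

A ≈ 0.0815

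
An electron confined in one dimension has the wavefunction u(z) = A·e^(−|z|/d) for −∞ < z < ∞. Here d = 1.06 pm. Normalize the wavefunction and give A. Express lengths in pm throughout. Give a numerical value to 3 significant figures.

Normalization requires ∫|u|² dz = 1, integrated from −∞ to ∞.
With ∫₀^∞ z^0 e^(−αz) dz = 0!/α^1, ∫|u|² dz = A²·(d).
Setting this equal to 1 gives A² = 1/(d).
Substituting d = 1.06 gives A² = 0.9434, so A = 0.9713.

A ≈ 0.971 pm^(-1/2)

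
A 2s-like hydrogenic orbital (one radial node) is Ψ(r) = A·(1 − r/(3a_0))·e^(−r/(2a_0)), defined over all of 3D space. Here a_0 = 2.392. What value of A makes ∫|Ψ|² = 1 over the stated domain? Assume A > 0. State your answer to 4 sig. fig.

A ≈ 0.09339

Require ∫ |Ψ|² 4πr² dr = 1 over the whole domain.
The angular integral contributes 4π, leaving ∫₀^∞ r²|Ψ|² dr.
∫|Ψ|² 4πr² dr = A²·(8·π·a_0^3/3).
Hence A² = 1/[8·π·a_0^3/3].
With a_0 = 2.392: A² = 0.0087216 and A = 0.093390.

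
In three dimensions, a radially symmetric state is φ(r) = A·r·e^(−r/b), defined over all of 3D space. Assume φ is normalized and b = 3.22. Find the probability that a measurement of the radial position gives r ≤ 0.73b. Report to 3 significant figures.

With dV = 4πr²dr, the probability is ∫|φ|² dV over r ≤ 0.73b.
The full normalization integral is A²·[3·π·b^5] = 1, fixing A².
Substituting u = r/b, A², 4π and the length scale all cancel in the ratio: P = ∫_{0}^{0.73} u^4·e^(-2·u) du / ∫_{0}^{∞} u^4·e^(-2·u) du.
With ∫ u^4·e^(-2·u) du = -(u^4/2 + u^3 + 3·u^2/2 + 3·u/2 + 3/4)·e^(-2·u) + C, the region integral is ≈ 0.012567 and the full one is 3/4.
This evaluates to P = 0.01676.

P ≈ 0.0168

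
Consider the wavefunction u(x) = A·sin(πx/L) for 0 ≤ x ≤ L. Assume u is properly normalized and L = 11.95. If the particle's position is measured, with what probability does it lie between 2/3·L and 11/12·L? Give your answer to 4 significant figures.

The probability is P = ∫ |u|² dx over [2/3·L, 11/12·L].
The normalization integral ∫|u|²dx over the whole domain equals L/2·A², and A² cancels in the ratio.
Let t = x/L; then A² and the length scale cancel, so P = ∫_{2/3}^{11/12} sin(π·t)^2 dt ÷ ∫_{0}^{1} sin(π·t)^2 dt.
An antiderivative of sin(π·t)^2 is t/2 - sin(2·π·t)/(4·π); evaluating from 2/3 to 11/12 gives -√(3)/(8·π) + 1/(8·π) + 1/8, while the full integral is 1/2.
The result is P = (-√(3) + 1 + π)/(4·π).

P ≈ 0.1917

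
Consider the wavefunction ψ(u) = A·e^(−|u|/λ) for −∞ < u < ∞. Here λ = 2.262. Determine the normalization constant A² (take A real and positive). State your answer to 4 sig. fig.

The normalization condition is ∫|ψ|² du = 1 from −∞ to ∞.
Recall ∫₀^∞ u^m e^(−u/β) du = m!·β^(m+1), ∫|ψ|² du = A²·(λ).
Setting this equal to 1 gives A² = 1/(λ).
Plugging in λ = 2.262 yields A = 0.66490.

A^2 ≈ 0.4421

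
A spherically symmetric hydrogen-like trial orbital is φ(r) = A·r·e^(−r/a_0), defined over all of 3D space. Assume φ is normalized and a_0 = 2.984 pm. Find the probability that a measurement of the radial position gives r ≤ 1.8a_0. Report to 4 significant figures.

Integrate the radial probability density 4πr²|φ|² over r ≤ 1.8a_0.
Normalization gives A² = 1/(3·π·a_0^5).
In terms of u = r/a_0 (A², 4π and the length scale all cancel between numerator and denominator), P = [∫_{0}^{1.8} u^4·e^(-2·u) du] / [∫_{0}^{∞} u^4·e^(-2·u) du].
With ∫ u^4·e^(-2·u) du = -(u^4/2 + u^3 + 3·u^2/2 + 3·u/2 + 3/4)·e^(-2·u) + C, the region integral is ≈ 0.220171 and the full one is 3/4.
This evaluates to P = 0.29356.

P ≈ 0.2936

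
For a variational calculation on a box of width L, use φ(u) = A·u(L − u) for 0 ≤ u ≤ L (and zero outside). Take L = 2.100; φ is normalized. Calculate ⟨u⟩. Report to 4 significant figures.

By definition ⟨u⟩ = ∫ u |φ(u)|² du.
Expanding the polynomial and integrating term by term, the ratio of the moment integral to the normalization integral gives ⟨u⟩ = L/2.
Putting L = 2.100 gives 1.0500.

⟨u⟩ ≈ 1.050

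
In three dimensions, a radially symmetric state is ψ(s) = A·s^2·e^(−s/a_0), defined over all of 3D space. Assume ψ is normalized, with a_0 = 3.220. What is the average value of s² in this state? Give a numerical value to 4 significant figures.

By definition ⟨s²⟩ = ∫ s^2 |ψ(s)|² 4πs² ds.
With ∫₀^∞ s^8 e^(−αs) ds = 8!/α^9, the ratio of the moment integral to the normalization integral gives ⟨s²⟩ = 14·a_0^2.
Putting a_0 = 3.220 gives 145.16.

⟨s^2⟩ ≈ 145.2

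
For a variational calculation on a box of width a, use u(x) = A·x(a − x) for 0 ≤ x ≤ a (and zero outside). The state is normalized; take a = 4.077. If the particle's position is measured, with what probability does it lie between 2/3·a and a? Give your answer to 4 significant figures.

P ≈ 0.2099

P = ∫_{2/3·a}^{a} |u(x)|² dx.
The normalization integral ∫|u|²dx over the whole domain equals a^5/30·A², and A² cancels in the ratio.
Let t = x/a; then A² and the length scale cancel, so P = ∫_{2/3}^{1} t^2·(1 - t)^2 dt ÷ ∫_{0}^{1} t^2·(1 - t)^2 dt.
Using ∫ t^2·(1 - t)^2 dt = t^3·(6·t^2 - 15·t + 10)/30, the numerator is 17/2430 and the denominator is 1/30.
Taking the ratio, P = 17/81.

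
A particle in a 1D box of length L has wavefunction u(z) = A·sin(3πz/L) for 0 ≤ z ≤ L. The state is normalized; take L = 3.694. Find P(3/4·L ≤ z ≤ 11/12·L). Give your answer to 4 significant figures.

The probability is P = ∫ |u|² dz over [3/4·L, 11/12·L].
Since A² = 1/(L/2), this is the region integral divided by the full normalization integral.
Let t = z/L; then A² and the length scale cancel, so P = ∫_{3/4}^{11/12} sin(3·π·t)^2 dt ÷ ∫_{0}^{1} sin(3·π·t)^2 dt.
An antiderivative of sin(3·π·t)^2 is t/2 - sin(6·π·t)/(12·π); evaluating from 3/4 to 11/12 gives 1/(6·π) + 1/12, while the full integral is 1/2.
The result is P = (2 + π)/(6·π).

P ≈ 0.2728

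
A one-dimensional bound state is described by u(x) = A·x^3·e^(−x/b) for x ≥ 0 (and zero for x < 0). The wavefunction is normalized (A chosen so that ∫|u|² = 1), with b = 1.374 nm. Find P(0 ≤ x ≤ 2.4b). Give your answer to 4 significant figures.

P ≈ 0.2092

The probability is P = ∫ |u|² dx over [0, 2.4b].
Since A² = 1/(45·b^7/8), this is the region integral divided by the full normalization integral.
In terms of t = x/b (A² and the length scale cancel between numerator and denominator), P = [∫_{0}^{2.4} t^6·e^(-2·t) dt] / [∫_{0}^{∞} t^6·e^(-2·t) dt].
With ∫ t^6·e^(-2·t) dt = -(4·t^6 + 12·t^5 + 30·t^4 + 60·t^3 + 90·t^2 + 90·t + 45)·e^(-2·t)/8 + C, the region integral is ≈ 1.17672 and the full one is 45/8.
This works out to P = 0.20920.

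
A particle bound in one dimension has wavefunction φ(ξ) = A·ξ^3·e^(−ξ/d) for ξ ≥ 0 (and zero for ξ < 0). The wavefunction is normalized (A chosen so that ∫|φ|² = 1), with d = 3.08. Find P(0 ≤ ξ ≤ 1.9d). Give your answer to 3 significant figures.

P ≈ 0.0909

P = ∫_{0}^{1.9d} |φ(ξ)|² dξ.
With A² fixed by ∫|φ|² = 1, i.e. A² = (45·d^7/8)^(−1), substitute and integrate.
Substituting u = ξ/d, A² and the length scale cancel in the ratio: P = ∫_{0}^{1.9} u^6·e^(-2·u) du / ∫_{0}^{∞} u^6·e^(-2·u) du.
An antiderivative of u^6·e^(-2·u) is -(4·u^6 + 12·u^5 + 30·u^4 + 60·u^3 + 90·u^2 + 90·u + 45)·e^(-2·u)/8; evaluating from 0 to 1.9 gives ≈ 0.51127, while the full integral is 45/8.
Taking the ratio, P = 0.09089.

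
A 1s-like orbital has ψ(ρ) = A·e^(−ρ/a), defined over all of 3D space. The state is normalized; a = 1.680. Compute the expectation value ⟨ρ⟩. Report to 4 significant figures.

⟨ρ⟩ ≈ 2.520

The expectation value is the |ψ|²-weighted average of ρ: ∫ ρ|ψ|² 4πρ² dρ.
With ∫₀^∞ ρ^3 e^(−αρ) dρ = 3!/α^4, the ratio of the moment integral to the normalization integral gives ⟨ρ⟩ = 3·a/2.
Putting a = 1.680 gives 2.5200.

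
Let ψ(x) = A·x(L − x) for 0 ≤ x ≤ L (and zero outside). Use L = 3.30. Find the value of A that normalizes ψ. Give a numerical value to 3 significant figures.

A ≈ 0.277

The normalization condition is ∫|ψ|² dx = 1 from 0 to L.
Expanding the polynomial and integrating term by term, with ψ = A·x(L − x), the integral evaluates to A²·[L^5/30].
Setting this equal to 1 gives A² = 1/(L^5/30).
With L = 3.30: A² = 0.07666 and A = 0.2769.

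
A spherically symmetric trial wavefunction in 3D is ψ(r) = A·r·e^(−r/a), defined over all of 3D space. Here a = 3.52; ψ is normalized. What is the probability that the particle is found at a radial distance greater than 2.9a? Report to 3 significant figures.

P ≈ 0.313

P = ∫ |ψ|² 4πr² dr over r > 2.9a.
A² is fixed by ∫₀^∞ 4πr²|ψ|² dr = 1, i.e. A² = (3·π·a^5)^(−1).
In terms of u = r/a (A², 4π and the length scale all cancel between numerator and denominator), P = [∫_{2.9}^{∞} u^4·e^(-2·u) du] / [∫_{0}^{∞} u^4·e^(-2·u) du].
Using ∫ u^4·e^(-2·u) du = -(u^4/2 + u^3 + 3·u^2/2 + 3·u/2 + 3/4)·e^(-2·u), the numerator is ≈ 0.23454 and the denominator is 3/4.
This evaluates to P = 0.3127.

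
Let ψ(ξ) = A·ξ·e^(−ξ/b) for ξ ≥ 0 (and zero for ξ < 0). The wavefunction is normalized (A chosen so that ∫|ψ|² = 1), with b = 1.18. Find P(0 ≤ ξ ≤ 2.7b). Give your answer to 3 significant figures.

P = ∫_{0}^{2.7b} |ψ(ξ)|² dξ.
With A² fixed by ∫|ψ|² = 1, i.e. A² = (b^3/4)^(−1), substitute and integrate.
Let u = ξ/b; then A² and the length scale cancel, so P = ∫_{0}^{2.7} u^2·e^(-2·u) du ÷ ∫_{0}^{∞} u^2·e^(-2·u) du.
An antiderivative of u^2·e^(-2·u) is -(2·u^2 + 2·u + 1)·e^(-2·u)/4; evaluating from 0 to 2.7 gives 1/4 - 1049·e^(-27/5)/200, while the full integral is 1/4.
Taking the ratio, P = 0.9052.

P ≈ 0.905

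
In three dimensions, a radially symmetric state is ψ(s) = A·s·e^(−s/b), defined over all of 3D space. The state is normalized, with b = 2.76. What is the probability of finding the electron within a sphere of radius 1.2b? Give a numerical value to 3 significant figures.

Integrate the radial probability density 4πs²|ψ|² over s ≤ 1.2b.
A² is fixed by ∫₀^∞ 4πs²|ψ|² ds = 1, i.e. A² = (3·π·b^5)^(−1).
Substituting u = s/b, A², 4π and the length scale all cancel in the ratio: P = ∫_{0}^{1.2} u^4·e^(-2·u) du / ∫_{0}^{∞} u^4·e^(-2·u) du.
With ∫ u^4·e^(-2·u) du = -(u^4/2 + u^3 + 3·u^2/2 + 3·u/2 + 3/4)·e^(-2·u) + C, the region integral is ≈ 0.071901 and the full one is 3/4.
The region integral divided by the full integral gives P = 0.09587.

P ≈ 0.0959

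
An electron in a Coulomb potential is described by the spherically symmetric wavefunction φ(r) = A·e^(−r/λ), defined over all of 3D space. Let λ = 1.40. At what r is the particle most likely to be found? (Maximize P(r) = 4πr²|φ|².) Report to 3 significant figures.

r ≈ 1.40

The maximum of P(r) = 4πr²|φ|² occurs where its derivative vanishes.
Solving yields r = λ.
With λ = 1.40, the most probable radial distance is 1.400.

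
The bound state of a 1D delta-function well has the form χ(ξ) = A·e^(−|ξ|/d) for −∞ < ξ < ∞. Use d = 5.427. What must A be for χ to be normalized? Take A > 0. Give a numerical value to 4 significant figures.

The normalization condition is ∫|χ|² dξ = 1 from −∞ to ∞.
With ∫₀^∞ ξ^0 e^(−αξ) dξ = 0!/α^1, ∫|χ|² dξ = A²·(d).
So A² = (d)^(−1).
Substituting d = 5.427 gives A² = 0.18426, so A = 0.42926.

A ≈ 0.4293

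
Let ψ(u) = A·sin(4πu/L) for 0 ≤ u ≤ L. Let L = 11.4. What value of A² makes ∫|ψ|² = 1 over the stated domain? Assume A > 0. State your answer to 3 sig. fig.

A^2 ≈ 0.175

Require ∫ |ψ|² du = 1 over the whole domain.
∫|ψ|² du = A²·(L/2).
Substituting L = 11.4 gives A² = 0.1754, so A = 0.4189.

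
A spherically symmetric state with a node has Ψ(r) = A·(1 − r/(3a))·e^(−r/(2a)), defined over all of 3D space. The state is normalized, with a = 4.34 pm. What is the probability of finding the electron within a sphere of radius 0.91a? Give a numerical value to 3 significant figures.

P ≈ 0.120

Integrate the radial probability density 4πr²|Ψ|² over r ≤ 0.91a.
A² is fixed by ∫₀^∞ 4πr²|Ψ|² dr = 1, i.e. A² = (8·π·a^3/3)^(−1).
Substituting u = r/a, A², 4π and the length scale all cancel in the ratio: P = ∫_{0}^{0.91} u^2·(1 - u/3)^2·e^(-u) du / ∫_{0}^{∞} u^2·(1 - u/3)^2·e^(-u) du.
Using ∫ u^2·(1 - u/3)^2·e^(-u) du = (-u^4 + 2·u^3 - 3·u^2 - 6·u - 6)·e^(-u)/9, the numerator is ≈ 0.079746 and the denominator is 2/3.
This evaluates to P = 0.1196.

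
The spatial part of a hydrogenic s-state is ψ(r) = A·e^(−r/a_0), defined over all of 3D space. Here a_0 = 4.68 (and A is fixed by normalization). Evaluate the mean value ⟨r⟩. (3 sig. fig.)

⟨r⟩ ≈ 7.02

⟨r⟩ = ∫ r |ψ|² 4πr² dr over the full domain.
With ∫₀^∞ r^3 e^(−αr) dr = 3!/α^4, the ratio of the moment integral to the normalization integral gives ⟨r⟩ = 3·a_0/2.
With a_0 = 4.68, ⟨r⟩ = 7.020.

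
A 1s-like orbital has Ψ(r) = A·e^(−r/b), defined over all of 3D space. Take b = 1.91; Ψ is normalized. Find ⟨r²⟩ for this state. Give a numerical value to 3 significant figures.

⟨r^2⟩ ≈ 10.9

The expectation value is the |Ψ|²-weighted average of r^2: ∫ r^2|Ψ|² 4πr² dr.
Recall ∫₀^∞ r^m e^(−r/β) dr = m!·β^(m+1), the ratio of the moment integral to the normalization integral gives ⟨r²⟩ = 3·b^2.
Putting b = 1.91 gives 10.94.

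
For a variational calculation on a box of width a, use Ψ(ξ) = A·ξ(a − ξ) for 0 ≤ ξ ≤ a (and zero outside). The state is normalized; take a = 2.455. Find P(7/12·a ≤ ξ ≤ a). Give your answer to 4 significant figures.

P ≈ 0.3466

|Ψ|² is the probability density, so P = ∫_{7/12·a}^{a} |Ψ|² dξ.
Since A² = 1/(a^5/30), this is the region integral divided by the full normalization integral.
Let u = ξ/a; then A² and the length scale cancel, so P = ∫_{7/12}^{1} u^2·(1 - u)^2 du ÷ ∫_{0}^{1} u^2·(1 - u)^2 du.
Using ∫ u^2·(1 - u)^2 du = u^3·(6·u^2 - 15·u + 10)/30, the numerator is ≈ 0.0115540 and the denominator is 1/30.
Taking the ratio, P = 0.34662.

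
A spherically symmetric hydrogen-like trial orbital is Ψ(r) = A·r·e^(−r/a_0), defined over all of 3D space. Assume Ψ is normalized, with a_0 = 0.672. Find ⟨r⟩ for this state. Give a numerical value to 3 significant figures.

⟨r⟩ ≈ 1.68

By definition ⟨r⟩ = ∫ r |Ψ(r)|² 4πr² dr.
Recall ∫₀^∞ r^m e^(−r/β) dr = m!·β^(m+1), since the A² factors cancel between numerator and denominator, ⟨r⟩ = 5·a_0/2.
With a_0 = 0.672, ⟨r⟩ = 1.680.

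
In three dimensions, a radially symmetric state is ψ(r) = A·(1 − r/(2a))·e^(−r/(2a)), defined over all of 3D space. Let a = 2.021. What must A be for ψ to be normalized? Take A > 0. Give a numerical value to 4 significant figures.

A ≈ 0.06943

Require ∫ |ψ|² 4πr² dr = 1 over the whole domain.
The angular integral contributes 4π, leaving ∫₀^∞ r²|ψ|² dr.
Carrying out the integral gives A² · 8·π·a^3.
So A² = (8·π·a^3)^(−1).
With a = 2.021: A² = 0.0048202 and A = 0.069427.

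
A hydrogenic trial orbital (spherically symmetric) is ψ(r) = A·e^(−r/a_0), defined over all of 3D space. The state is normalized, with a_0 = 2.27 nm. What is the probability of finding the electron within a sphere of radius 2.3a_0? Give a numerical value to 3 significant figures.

P = ∫ |ψ|² 4πr² dr over r ≤ 2.3a_0.
Normalization gives A² = 1/(π·a_0^3).
Let u = r/a_0; then A², 4π and the length scale all cancel, so P = ∫_{0}^{2.3} u^2·e^(-2·u) du ÷ ∫_{0}^{∞} u^2·e^(-2·u) du.
Using ∫ u^2·e^(-2·u) du = -(2·u^2 + 2·u + 1)·e^(-2·u)/4, the numerator is 1/4 - 809·e^(-23/5)/200 and the denominator is 1/4.
Taking the ratio yields P = 0.8374.

P ≈ 0.837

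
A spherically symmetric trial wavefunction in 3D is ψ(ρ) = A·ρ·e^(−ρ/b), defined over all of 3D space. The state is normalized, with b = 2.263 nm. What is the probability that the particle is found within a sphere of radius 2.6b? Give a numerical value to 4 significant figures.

P ≈ 0.5939

With dV = 4πρ²dρ, the probability is ∫|ψ|² dV over ρ ≤ 2.6b.
A² is fixed by ∫₀^∞ 4πρ²|ψ|² dρ = 1, i.e. A² = (3·π·b^5)^(−1).
Substituting u = ρ/b, A², 4π and the length scale all cancel in the ratio: P = ∫_{0}^{2.6} u^4·e^(-2·u) du / ∫_{0}^{∞} u^4·e^(-2·u) du.
With ∫ u^4·e^(-2·u) du = -(u^4/2 + u^3 + 3·u^2/2 + 3·u/2 + 3/4)·e^(-2·u) + C, the region integral is ≈ 0.445404 and the full one is 3/4.
Taking the ratio yields P = 0.59387.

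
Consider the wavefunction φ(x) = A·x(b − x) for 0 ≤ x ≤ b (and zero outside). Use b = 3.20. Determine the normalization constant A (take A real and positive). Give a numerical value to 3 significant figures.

Require ∫ |φ|² dx = 1 over the whole domain.
∫|φ|² dx = A²·(b^5/30).
Hence A² = 1/[b^5/30].
Substituting b = 3.20 gives A² = 0.08941, so A = 0.2990.

A ≈ 0.299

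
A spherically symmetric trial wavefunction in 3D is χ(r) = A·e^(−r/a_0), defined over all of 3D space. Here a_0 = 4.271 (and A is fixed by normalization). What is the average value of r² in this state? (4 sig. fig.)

By definition ⟨r²⟩ = ∫ r^2 |χ(r)|² 4πr² dr.
Using ∫₀^∞ rⁿ e^(−αr) dr = n!/αⁿ⁺¹, since the A² factors cancel between numerator and denominator, ⟨r²⟩ = 3·a_0^2.
Putting a_0 = 4.271 gives 54.724.

⟨r^2⟩ ≈ 54.72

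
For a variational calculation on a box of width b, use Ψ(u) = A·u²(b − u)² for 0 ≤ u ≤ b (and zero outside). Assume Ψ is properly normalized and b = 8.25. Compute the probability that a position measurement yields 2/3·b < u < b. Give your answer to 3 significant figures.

P ≈ 0.145

The probability is P = ∫ |Ψ|² du over [2/3·b, b].
The normalization integral ∫|Ψ|²du over the whole domain equals b^9/630·A², and A² cancels in the ratio.
Let t = u/b; then A² and the length scale cancel, so P = ∫_{2/3}^{1} t^4·(1 - t)^4 dt ÷ ∫_{0}^{1} t^4·(1 - t)^4 dt.
With ∫ t^4·(1 - t)^4 dt = t^5·(70·t^4 - 315·t^3 + 540·t^2 - 420·t + 126)/630 + C, the region integral is ≈ 0.00022991 and the full one is 1/630.
Taking the ratio, P = 0.1448.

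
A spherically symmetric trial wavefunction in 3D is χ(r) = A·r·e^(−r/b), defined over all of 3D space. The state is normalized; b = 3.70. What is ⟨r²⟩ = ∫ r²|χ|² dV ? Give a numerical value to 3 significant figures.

By definition ⟨r²⟩ = ∫ r^2 |χ(r)|² 4πr² dr.
Evaluating both integrals, ⟨r²⟩ = 15·b^2/2.
With b = 3.70, ⟨r^2⟩ = 102.7.

⟨r^2⟩ ≈ 103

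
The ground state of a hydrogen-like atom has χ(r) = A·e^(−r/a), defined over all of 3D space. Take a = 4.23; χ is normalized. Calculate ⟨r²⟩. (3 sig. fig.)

The expectation value is the |χ|²-weighted average of r^2: ∫ r^2|χ|² 4πr² dr.
Since the A² factors cancel between numerator and denominator, ⟨r²⟩ = 3·a^2.
Putting a = 4.23 gives 53.68.

⟨r^2⟩ ≈ 53.7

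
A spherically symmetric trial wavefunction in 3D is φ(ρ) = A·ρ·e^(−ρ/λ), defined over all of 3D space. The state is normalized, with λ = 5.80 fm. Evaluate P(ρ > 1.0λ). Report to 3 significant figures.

P = ∫ |φ|² 4πρ² dρ over ρ > 1.0λ.
A² is fixed by ∫₀^∞ 4πρ²|φ|² dρ = 1, i.e. A² = (3·π·λ^5)^(−1).
In terms of u = ρ/λ (A², 4π and the length scale all cancel between numerator and denominator), P = [∫_{1.0}^{∞} u^4·e^(-2·u) du] / [∫_{0}^{∞} u^4·e^(-2·u) du].
With ∫ u^4·e^(-2·u) du = -(u^4/2 + u^3 + 3·u^2/2 + 3·u/2 + 3/4)·e^(-2·u) + C, the region integral is 21·e^(-2)/4 and the full one is 3/4.
Taking the ratio yields P = 0.9473.

P ≈ 0.947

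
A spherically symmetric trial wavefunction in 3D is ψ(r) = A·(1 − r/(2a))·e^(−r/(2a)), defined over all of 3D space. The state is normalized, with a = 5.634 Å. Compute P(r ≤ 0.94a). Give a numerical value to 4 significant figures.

Integrate the radial probability density 4πr²|ψ|² over r ≤ 0.94a.
A² is fixed by ∫₀^∞ 4πr²|ψ|² dr = 1, i.e. A² = (8·π·a^3)^(−1).
Let u = r/a; then A², 4π and the length scale all cancel, so P = ∫_{0}^{0.94} u^2·(1 - u/2)^2·e^(-u) du ÷ ∫_{0}^{∞} u^2·(1 - u/2)^2·e^(-u) du.
An antiderivative of u^2·(1 - u/2)^2·e^(-u) is -(u^4/4 + u^2 + 2·u + 2)·e^(-u); evaluating from 0 to 0.94 gives ≈ 0.0629597, while the full integral is 2.
This evaluates to P = 0.031480.

P ≈ 0.03148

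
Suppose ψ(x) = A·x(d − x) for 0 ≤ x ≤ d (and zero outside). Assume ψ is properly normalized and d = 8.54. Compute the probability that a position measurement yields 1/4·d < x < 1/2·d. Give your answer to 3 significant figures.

P = ∫_{1/4·d}^{1/2·d} |ψ(x)|² dx.
Since A² = 1/(d^5/30), this is the region integral divided by the full normalization integral.
In terms of u = x/d (A² and the length scale cancel between numerator and denominator), P = [∫_{1/4}^{1/2} u^2·(1 - u)^2 du] / [∫_{0}^{1} u^2·(1 - u)^2 du].
With ∫ u^2·(1 - u)^2 du = u^3·(6·u^2 - 15·u + 10)/30 + C, the region integral is ≈ 0.013216 and the full one is 1/30.
The result is P = 203/512.

P ≈ 0.396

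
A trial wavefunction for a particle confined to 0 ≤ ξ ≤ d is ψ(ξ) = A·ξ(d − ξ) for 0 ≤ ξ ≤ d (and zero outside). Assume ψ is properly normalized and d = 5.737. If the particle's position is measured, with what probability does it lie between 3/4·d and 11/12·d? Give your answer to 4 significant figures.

The probability is P = ∫ |ψ|² dξ over [3/4·d, 11/12·d].
With A² fixed by ∫|ψ|² = 1, i.e. A² = (d^5/30)^(−1), substitute and integrate.
Substituting u = ξ/d, A² and the length scale cancel in the ratio: P = ∫_{3/4}^{11/12} u^2·(1 - u)^2 du / ∫_{0}^{1} u^2·(1 - u)^2 du.
Using ∫ u^2·(1 - u)^2 du = u^3·(6·u^2 - 15·u + 10)/30, the numerator is ≈ 0.00328093 and the denominator is 1/30.
Taking the ratio, P = 0.098428.

P ≈ 0.09843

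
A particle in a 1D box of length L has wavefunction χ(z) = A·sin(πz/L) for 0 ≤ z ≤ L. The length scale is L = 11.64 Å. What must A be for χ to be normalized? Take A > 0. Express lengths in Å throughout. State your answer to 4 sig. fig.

A ≈ 0.4145 Å^(-1/2)

The normalization condition is ∫|χ|² dz = 1 from 0 to L.
Using sin²θ = (1 − cos 2θ)/2, ∫|χ|² dz = A²·(L/2).
So A² = (L/2)^(−1).
With L = 11.64: A² = 0.17182 and A = 0.41451.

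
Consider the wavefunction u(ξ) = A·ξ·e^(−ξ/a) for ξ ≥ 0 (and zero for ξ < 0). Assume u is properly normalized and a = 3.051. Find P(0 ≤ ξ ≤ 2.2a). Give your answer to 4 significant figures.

|u|² is the probability density, so P = ∫_{0}^{2.2a} |u|² dξ.
With A² fixed by ∫|u|² = 1, i.e. A² = (a^3/4)^(−1), substitute and integrate.
Substituting t = ξ/a, A² and the length scale cancel in the ratio: P = ∫_{0}^{2.2} t^2·e^(-2·t) dt / ∫_{0}^{∞} t^2·e^(-2·t) dt.
With ∫ t^2·e^(-2·t) dt = -(2·t^2 + 2·t + 1)·e^(-2·t)/4 + C, the region integral is 1/4 - 377·e^(-22/5)/100 and the full one is 1/4.
The result is P = 0.81486.

P ≈ 0.8149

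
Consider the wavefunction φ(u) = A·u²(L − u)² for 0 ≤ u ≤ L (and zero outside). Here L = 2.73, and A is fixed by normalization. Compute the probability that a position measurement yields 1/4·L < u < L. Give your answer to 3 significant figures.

The probability is P = ∫ |φ|² du over [1/4·L, L].
With A² fixed by ∫|φ|² = 1, i.e. A² = (L^9/630)^(−1), substitute and integrate.
In terms of t = u/L (A² and the length scale cancel between numerator and denominator), P = [∫_{1/4}^{1} t^4·(1 - t)^4 dt] / [∫_{0}^{1} t^4·(1 - t)^4 dt].
Using ∫ t^4·(1 - t)^4 dt = t^5·(70·t^4 - 315·t^3 + 540·t^2 - 420·t + 126)/630, the numerator is ≈ 0.0015096 and the denominator is 1/630.
The result is P = 0.9511.

P ≈ 0.951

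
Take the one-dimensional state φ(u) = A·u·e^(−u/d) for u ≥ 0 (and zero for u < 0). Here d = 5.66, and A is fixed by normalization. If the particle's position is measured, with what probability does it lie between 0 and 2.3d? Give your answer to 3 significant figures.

P = ∫_{0}^{2.3d} |φ(u)|² du.
With A² fixed by ∫|φ|² = 1, i.e. A² = (d^3/4)^(−1), substitute and integrate.
Let t = u/d; then A² and the length scale cancel, so P = ∫_{0}^{2.3} t^2·e^(-2·t) dt ÷ ∫_{0}^{∞} t^2·e^(-2·t) dt.
With ∫ t^2·e^(-2·t) dt = -(2·t^2 + 2·t + 1)·e^(-2·t)/4 + C, the region integral is 1/4 - 809·e^(-23/5)/200 and the full one is 1/4.
Evaluating gives P = 0.8374.

P ≈ 0.837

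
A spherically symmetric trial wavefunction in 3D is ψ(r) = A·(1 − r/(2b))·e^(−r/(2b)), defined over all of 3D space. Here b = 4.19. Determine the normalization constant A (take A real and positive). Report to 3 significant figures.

We need A² ∫|f|² 4πr² dr = 1, taking the integral from 0 to ∞.
(Spherical symmetry: dV = 4πr² dr.)
The integral (without the A² prefactor) comes out to 8·π·b^3.
Hence A² = 1/[8·π·b^3].
With b = 4.19: A² = 0.0005409 and A = 0.02326.

A ≈ 0.0233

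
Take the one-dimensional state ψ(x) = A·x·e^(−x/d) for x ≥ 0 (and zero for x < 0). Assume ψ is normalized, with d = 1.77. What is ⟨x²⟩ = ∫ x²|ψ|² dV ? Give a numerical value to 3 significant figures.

⟨x^2⟩ ≈ 9.40

⟨x²⟩ = ∫ x^2 |ψ|² dx over the full domain.
Evaluating both integrals, ⟨x²⟩ = 3·d^2.
Putting d = 1.77 gives 9.399.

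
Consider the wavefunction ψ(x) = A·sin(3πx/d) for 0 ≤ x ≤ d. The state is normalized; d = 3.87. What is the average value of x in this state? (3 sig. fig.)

The expectation value is the |ψ|²-weighted average of x: ∫ x|ψ|² dx.
Using sin²θ = (1 − cos 2θ)/2, the ratio of the moment integral to the normalization integral gives ⟨x⟩ = d/2.
Putting d = 3.87 gives 1.935.

⟨x⟩ ≈ 1.94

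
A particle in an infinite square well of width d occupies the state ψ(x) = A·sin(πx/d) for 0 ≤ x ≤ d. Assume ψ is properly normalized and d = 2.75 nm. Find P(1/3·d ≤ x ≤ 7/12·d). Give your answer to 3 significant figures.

P ≈ 0.467

|ψ|² is the probability density, so P = ∫_{1/3·d}^{7/12·d} |ψ|² dx.
Since A² = 1/(d/2), this is the region integral divided by the full normalization integral.
In terms of u = x/d (A² and the length scale cancel between numerator and denominator), P = [∫_{1/3}^{7/12} sin(π·u)^2 du] / [∫_{0}^{1} sin(π·u)^2 du].
Using ∫ sin(π·u)^2 du = u/2 - sin(2·π·u)/(4·π), the numerator is 1/(8·π) + √(3)/(8·π) + 1/8 and the denominator is 1/2.
Evaluating gives P = (1 + √(3) + π)/(4·π).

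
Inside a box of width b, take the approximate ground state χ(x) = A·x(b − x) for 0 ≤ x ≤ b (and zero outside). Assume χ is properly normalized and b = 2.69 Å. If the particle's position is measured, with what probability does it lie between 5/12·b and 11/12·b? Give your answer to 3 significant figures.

P ≈ 0.648

P = ∫_{5/12·b}^{11/12·b} |χ(x)|² dx.
With A² fixed by ∫|χ|² = 1, i.e. A² = (b^5/30)^(−1), substitute and integrate.
In terms of u = x/b (A² and the length scale cancel between numerator and denominator), P = [∫_{5/12}^{11/12} u^2·(1 - u)^2 du] / [∫_{0}^{1} u^2·(1 - u)^2 du].
An antiderivative of u^2·(1 - u)^2 is u^3·(6·u^2 - 15·u + 10)/30; evaluating from 5/12 to 11/12 gives ≈ 0.021610, while the full integral is 1/30.
The result is P = 4481/6912.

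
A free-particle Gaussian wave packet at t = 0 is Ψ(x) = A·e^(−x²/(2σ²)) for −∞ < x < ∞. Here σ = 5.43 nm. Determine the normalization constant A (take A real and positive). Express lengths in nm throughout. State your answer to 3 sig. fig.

A ≈ 0.322 nm^(-1/2)

Require ∫ |Ψ|² dx = 1 over the whole domain.
With Ψ = A·e^(−x²/(2σ²)), the integral evaluates to A²·[√(π)·σ].
Hence A² = 1/[√(π)·σ].
Plugging in σ = 5.43 yields A = 0.3223.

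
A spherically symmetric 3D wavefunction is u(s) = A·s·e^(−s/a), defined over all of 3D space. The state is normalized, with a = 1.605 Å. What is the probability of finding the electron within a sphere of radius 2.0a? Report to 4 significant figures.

Integrate the radial probability density 4πs²|u|² over s ≤ 2.0a.
A² is fixed by ∫₀^∞ 4πs²|u|² ds = 1, i.e. A² = (3·π·a^5)^(−1).
Let t = s/a; then A², 4π and the length scale all cancel, so P = ∫_{0}^{2.0} t^4·e^(-2·t) dt ÷ ∫_{0}^{∞} t^4·e^(-2·t) dt.
An antiderivative of t^4·e^(-2·t) is -(t^4/2 + t^3 + 3·t^2/2 + 3·t/2 + 3/4)·e^(-2·t); evaluating from 0 to 2.0 gives 3/4 - 103·e^(-4)/4, while the full integral is 3/4.
This evaluates to P = 0.37116.

P ≈ 0.3712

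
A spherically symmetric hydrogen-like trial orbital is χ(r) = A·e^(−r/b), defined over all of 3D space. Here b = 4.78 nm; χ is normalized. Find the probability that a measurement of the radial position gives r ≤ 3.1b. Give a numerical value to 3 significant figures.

Integrate the radial probability density 4πr²|χ|² over r ≤ 3.1b.
Normalization gives A² = 1/(π·b^3).
In terms of u = r/b (A², 4π and the length scale all cancel between numerator and denominator), P = [∫_{0}^{3.1} u^2·e^(-2·u) du] / [∫_{0}^{∞} u^2·e^(-2·u) du].
Using ∫ u^2·e^(-2·u) du = -(2·u^2 + 2·u + 1)·e^(-2·u)/4, the numerator is 1/4 - 1321·e^(-31/5)/200 and the denominator is 1/4.
This evaluates to P = 0.9464.

P ≈ 0.946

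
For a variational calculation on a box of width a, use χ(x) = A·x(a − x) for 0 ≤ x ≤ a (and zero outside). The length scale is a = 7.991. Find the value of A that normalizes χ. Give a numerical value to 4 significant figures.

A ≈ 0.03034

Require ∫ |χ|² dx = 1 over the whole domain.
Expanding the polynomial and integrating term by term, carrying out the integral gives A² · a^5/30.
Substituting a = 7.991 gives A² = 0.00092069, so A = 0.030343.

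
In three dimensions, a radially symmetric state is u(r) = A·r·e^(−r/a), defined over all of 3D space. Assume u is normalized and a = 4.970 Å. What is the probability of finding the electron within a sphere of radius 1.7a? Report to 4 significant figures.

P ≈ 0.2558

Integrate the radial probability density 4πr²|u|² over r ≤ 1.7a.
The full normalization integral is A²·[3·π·a^5] = 1, fixing A².
In terms of t = r/a (A², 4π and the length scale all cancel between numerator and denominator), P = [∫_{0}^{1.7} t^4·e^(-2·t) dt] / [∫_{0}^{∞} t^4·e^(-2·t) dt].
With ∫ t^4·e^(-2·t) dt = -(t^4/2 + t^3 + 3·t^2/2 + 3·t/2 + 3/4)·e^(-2·t) + C, the region integral is ≈ 0.191864 and the full one is 3/4.
This evaluates to P = 0.25582.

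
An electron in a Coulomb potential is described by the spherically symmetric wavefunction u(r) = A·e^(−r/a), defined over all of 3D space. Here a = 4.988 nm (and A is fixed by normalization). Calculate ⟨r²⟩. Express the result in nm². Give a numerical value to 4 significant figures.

⟨r^2⟩ ≈ 74.64 nm^2

By definition ⟨r²⟩ = ∫ r^2 |u(r)|² 4πr² dr.
Recall ∫₀^∞ r^m e^(−r/β) dr = m!·β^(m+1), since the A² factors cancel between numerator and denominator, ⟨r²⟩ = 3·a^2.
With a = 4.988, ⟨r^2⟩ = 74.640.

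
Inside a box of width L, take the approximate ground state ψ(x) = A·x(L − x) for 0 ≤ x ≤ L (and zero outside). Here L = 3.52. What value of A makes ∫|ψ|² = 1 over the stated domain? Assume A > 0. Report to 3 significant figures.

Require ∫ |ψ|² dx = 1 over the whole domain.
Expanding the polynomial and integrating term by term, ∫|ψ|² dx = A²·(L^5/30).
So A² = (L^5/30)^(−1).
Plugging in L = 3.52 yields A = 0.2356.

A ≈ 0.236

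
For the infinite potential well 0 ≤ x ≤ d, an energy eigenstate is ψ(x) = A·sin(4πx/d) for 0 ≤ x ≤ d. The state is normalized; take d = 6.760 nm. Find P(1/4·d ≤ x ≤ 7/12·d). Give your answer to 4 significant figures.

|ψ|² is the probability density, so P = ∫_{1/4·d}^{7/12·d} |ψ|² dx.
Since A² = 1/(d/2), this is the region integral divided by the full normalization integral.
Let u = x/d; then A² and the length scale cancel, so P = ∫_{1/4}^{7/12} sin(4·π·u)^2 du ÷ ∫_{0}^{1} sin(4·π·u)^2 du.
Using ∫ sin(4·π·u)^2 du = u/2 - sin(4·π·u)·cos(4·π·u)/(8·π), the numerator is -√(3)/(32·π) + 1/6 and the denominator is 1/2.
The result is P = (-√(3)/16 + π/3)/π.

P ≈ 0.2989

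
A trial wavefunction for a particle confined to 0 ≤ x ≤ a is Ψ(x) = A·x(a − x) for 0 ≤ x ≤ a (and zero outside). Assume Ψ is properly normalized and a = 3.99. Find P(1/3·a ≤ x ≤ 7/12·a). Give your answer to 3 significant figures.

P = ∫_{1/3·a}^{7/12·a} |Ψ(x)|² dx.
With A² fixed by ∫|Ψ|² = 1, i.e. A² = (a^5/30)^(−1), substitute and integrate.
Let u = x/a; then A² and the length scale cancel, so P = ∫_{1/3}^{7/12} u^2·(1 - u)^2 du ÷ ∫_{0}^{1} u^2·(1 - u)^2 du.
With ∫ u^2·(1 - u)^2 du = u^3·(6·u^2 - 15·u + 10)/30 + C, the region integral is ≈ 0.014783 and the full one is 1/30.
This works out to P = 0.4435.

P ≈ 0.444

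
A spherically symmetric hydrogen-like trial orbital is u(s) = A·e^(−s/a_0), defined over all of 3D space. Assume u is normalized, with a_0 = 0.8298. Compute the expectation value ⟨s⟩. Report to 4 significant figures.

The expectation value is the |u|²-weighted average of s: ∫ s|u|² 4πs² ds.
Evaluating both integrals, ⟨s⟩ = 3·a_0/2.
Putting a_0 = 0.8298 gives 1.2447.

⟨s⟩ ≈ 1.245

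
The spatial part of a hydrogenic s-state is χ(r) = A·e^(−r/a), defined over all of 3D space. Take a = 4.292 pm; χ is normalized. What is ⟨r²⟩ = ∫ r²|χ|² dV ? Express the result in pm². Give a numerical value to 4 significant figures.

By definition ⟨r²⟩ = ∫ r^2 |χ(r)|² 4πr² dr.
Evaluating both integrals, ⟨r²⟩ = 3·a^2.
Putting a = 4.292 gives 55.264.

⟨r^2⟩ ≈ 55.26 pm^2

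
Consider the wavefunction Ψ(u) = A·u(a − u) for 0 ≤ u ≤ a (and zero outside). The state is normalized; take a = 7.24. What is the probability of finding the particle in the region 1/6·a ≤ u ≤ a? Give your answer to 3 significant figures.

P ≈ 0.965

P = ∫_{1/6·a}^{a} |Ψ(u)|² du.
With A² fixed by ∫|Ψ|² = 1, i.e. A² = (a^5/30)^(−1), substitute and integrate.
Let t = u/a; then A² and the length scale cancel, so P = ∫_{1/6}^{1} t^2·(1 - t)^2 dt ÷ ∫_{0}^{1} t^2·(1 - t)^2 dt.
With ∫ t^2·(1 - t)^2 dt = t^3·(6·t^2 - 15·t + 10)/30 + C, the region integral is 125/3888 and the full one is 1/30.
The result is P = 625/648.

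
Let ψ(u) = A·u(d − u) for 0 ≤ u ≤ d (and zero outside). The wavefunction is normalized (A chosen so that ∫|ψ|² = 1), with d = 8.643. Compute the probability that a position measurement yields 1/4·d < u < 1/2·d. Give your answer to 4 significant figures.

P ≈ 0.3965

The probability is P = ∫ |ψ|² du over [1/4·d, 1/2·d].
The normalization integral ∫|ψ|²du over the whole domain equals d^5/30·A², and A² cancels in the ratio.
Substituting t = u/d, A² and the length scale cancel in the ratio: P = ∫_{1/4}^{1/2} t^2·(1 - t)^2 dt / ∫_{0}^{1} t^2·(1 - t)^2 dt.
With ∫ t^2·(1 - t)^2 dt = t^3·(6·t^2 - 15·t + 10)/30 + C, the region integral is ≈ 0.0132161 and the full one is 1/30.
Taking the ratio, P = 203/512.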